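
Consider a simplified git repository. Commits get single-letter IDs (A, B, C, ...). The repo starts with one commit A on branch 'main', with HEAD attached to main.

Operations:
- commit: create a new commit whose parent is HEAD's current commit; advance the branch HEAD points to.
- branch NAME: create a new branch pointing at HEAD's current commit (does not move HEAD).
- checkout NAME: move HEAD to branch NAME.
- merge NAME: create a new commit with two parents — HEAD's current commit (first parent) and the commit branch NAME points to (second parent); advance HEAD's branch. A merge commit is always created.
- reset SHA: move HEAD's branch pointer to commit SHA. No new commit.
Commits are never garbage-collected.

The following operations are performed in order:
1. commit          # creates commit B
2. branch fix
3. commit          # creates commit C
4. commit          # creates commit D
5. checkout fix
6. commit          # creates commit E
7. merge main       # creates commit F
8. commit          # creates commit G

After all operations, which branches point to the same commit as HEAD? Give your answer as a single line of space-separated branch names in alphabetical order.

Answer: fix

Derivation:
After op 1 (commit): HEAD=main@B [main=B]
After op 2 (branch): HEAD=main@B [fix=B main=B]
After op 3 (commit): HEAD=main@C [fix=B main=C]
After op 4 (commit): HEAD=main@D [fix=B main=D]
After op 5 (checkout): HEAD=fix@B [fix=B main=D]
After op 6 (commit): HEAD=fix@E [fix=E main=D]
After op 7 (merge): HEAD=fix@F [fix=F main=D]
After op 8 (commit): HEAD=fix@G [fix=G main=D]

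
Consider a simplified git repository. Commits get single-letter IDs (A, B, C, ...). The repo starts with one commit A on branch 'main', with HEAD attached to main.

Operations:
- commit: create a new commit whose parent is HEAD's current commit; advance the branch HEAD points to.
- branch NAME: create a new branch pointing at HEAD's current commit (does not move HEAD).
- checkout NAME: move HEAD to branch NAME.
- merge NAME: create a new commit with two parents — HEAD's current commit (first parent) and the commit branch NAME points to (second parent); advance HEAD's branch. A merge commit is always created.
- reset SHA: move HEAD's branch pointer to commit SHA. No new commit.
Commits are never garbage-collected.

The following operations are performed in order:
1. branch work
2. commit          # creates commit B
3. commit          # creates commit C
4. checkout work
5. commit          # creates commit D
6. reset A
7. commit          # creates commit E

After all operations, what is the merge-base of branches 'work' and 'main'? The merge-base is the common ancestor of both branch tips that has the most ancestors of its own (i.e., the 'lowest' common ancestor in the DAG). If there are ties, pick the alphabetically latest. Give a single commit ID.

Answer: A

Derivation:
After op 1 (branch): HEAD=main@A [main=A work=A]
After op 2 (commit): HEAD=main@B [main=B work=A]
After op 3 (commit): HEAD=main@C [main=C work=A]
After op 4 (checkout): HEAD=work@A [main=C work=A]
After op 5 (commit): HEAD=work@D [main=C work=D]
After op 6 (reset): HEAD=work@A [main=C work=A]
After op 7 (commit): HEAD=work@E [main=C work=E]
ancestors(work=E): ['A', 'E']
ancestors(main=C): ['A', 'B', 'C']
common: ['A']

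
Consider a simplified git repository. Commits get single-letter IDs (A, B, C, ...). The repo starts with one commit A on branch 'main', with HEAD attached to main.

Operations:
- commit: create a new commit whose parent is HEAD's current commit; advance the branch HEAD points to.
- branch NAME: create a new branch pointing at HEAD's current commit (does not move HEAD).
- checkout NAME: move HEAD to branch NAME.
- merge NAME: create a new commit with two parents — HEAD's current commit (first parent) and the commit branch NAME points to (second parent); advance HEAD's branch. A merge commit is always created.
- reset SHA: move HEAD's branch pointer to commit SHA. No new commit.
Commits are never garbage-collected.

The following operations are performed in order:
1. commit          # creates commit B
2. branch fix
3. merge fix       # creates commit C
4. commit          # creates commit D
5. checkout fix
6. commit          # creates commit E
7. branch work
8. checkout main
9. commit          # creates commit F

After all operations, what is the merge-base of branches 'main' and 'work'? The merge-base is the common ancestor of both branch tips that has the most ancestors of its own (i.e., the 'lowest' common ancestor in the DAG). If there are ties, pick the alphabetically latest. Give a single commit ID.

After op 1 (commit): HEAD=main@B [main=B]
After op 2 (branch): HEAD=main@B [fix=B main=B]
After op 3 (merge): HEAD=main@C [fix=B main=C]
After op 4 (commit): HEAD=main@D [fix=B main=D]
After op 5 (checkout): HEAD=fix@B [fix=B main=D]
After op 6 (commit): HEAD=fix@E [fix=E main=D]
After op 7 (branch): HEAD=fix@E [fix=E main=D work=E]
After op 8 (checkout): HEAD=main@D [fix=E main=D work=E]
After op 9 (commit): HEAD=main@F [fix=E main=F work=E]
ancestors(main=F): ['A', 'B', 'C', 'D', 'F']
ancestors(work=E): ['A', 'B', 'E']
common: ['A', 'B']

Answer: B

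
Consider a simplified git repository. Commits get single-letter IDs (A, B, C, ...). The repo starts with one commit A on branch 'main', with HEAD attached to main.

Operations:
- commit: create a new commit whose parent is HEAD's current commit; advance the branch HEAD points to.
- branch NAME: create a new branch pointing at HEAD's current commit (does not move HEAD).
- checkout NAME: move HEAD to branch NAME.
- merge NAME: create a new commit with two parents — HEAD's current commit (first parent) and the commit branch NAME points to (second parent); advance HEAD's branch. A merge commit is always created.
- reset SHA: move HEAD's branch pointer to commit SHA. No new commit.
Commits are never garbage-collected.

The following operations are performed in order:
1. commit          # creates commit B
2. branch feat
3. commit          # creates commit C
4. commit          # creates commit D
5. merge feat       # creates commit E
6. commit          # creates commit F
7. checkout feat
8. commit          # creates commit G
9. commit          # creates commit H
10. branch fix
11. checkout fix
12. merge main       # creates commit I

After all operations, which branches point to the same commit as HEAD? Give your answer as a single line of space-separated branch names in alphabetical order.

Answer: fix

Derivation:
After op 1 (commit): HEAD=main@B [main=B]
After op 2 (branch): HEAD=main@B [feat=B main=B]
After op 3 (commit): HEAD=main@C [feat=B main=C]
After op 4 (commit): HEAD=main@D [feat=B main=D]
After op 5 (merge): HEAD=main@E [feat=B main=E]
After op 6 (commit): HEAD=main@F [feat=B main=F]
After op 7 (checkout): HEAD=feat@B [feat=B main=F]
After op 8 (commit): HEAD=feat@G [feat=G main=F]
After op 9 (commit): HEAD=feat@H [feat=H main=F]
After op 10 (branch): HEAD=feat@H [feat=H fix=H main=F]
After op 11 (checkout): HEAD=fix@H [feat=H fix=H main=F]
After op 12 (merge): HEAD=fix@I [feat=H fix=I main=F]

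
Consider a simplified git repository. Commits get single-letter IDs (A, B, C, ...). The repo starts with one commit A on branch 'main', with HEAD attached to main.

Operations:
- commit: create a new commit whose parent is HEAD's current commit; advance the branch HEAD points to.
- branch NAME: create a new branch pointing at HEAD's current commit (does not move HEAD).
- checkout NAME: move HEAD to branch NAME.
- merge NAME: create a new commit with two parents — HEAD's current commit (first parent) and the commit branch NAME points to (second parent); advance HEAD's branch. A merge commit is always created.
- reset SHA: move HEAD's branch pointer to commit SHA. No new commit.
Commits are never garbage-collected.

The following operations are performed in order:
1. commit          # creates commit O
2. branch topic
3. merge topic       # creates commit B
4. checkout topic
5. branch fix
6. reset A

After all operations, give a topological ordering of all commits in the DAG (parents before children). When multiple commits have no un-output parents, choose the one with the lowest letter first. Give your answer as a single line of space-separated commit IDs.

After op 1 (commit): HEAD=main@O [main=O]
After op 2 (branch): HEAD=main@O [main=O topic=O]
After op 3 (merge): HEAD=main@B [main=B topic=O]
After op 4 (checkout): HEAD=topic@O [main=B topic=O]
After op 5 (branch): HEAD=topic@O [fix=O main=B topic=O]
After op 6 (reset): HEAD=topic@A [fix=O main=B topic=A]
commit A: parents=[]
commit B: parents=['O', 'O']
commit O: parents=['A']

Answer: A O B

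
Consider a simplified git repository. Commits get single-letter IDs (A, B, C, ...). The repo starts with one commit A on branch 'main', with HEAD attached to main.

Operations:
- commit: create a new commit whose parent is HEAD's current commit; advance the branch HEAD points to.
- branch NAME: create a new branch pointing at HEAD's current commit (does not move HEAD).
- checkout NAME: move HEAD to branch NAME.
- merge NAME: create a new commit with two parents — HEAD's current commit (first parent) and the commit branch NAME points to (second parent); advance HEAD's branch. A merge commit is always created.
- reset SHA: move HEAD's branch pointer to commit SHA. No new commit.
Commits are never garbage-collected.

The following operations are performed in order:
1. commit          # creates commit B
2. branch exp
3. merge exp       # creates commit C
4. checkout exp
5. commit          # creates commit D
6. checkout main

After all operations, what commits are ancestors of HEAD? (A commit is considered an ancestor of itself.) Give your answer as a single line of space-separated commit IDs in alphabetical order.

Answer: A B C

Derivation:
After op 1 (commit): HEAD=main@B [main=B]
After op 2 (branch): HEAD=main@B [exp=B main=B]
After op 3 (merge): HEAD=main@C [exp=B main=C]
After op 4 (checkout): HEAD=exp@B [exp=B main=C]
After op 5 (commit): HEAD=exp@D [exp=D main=C]
After op 6 (checkout): HEAD=main@C [exp=D main=C]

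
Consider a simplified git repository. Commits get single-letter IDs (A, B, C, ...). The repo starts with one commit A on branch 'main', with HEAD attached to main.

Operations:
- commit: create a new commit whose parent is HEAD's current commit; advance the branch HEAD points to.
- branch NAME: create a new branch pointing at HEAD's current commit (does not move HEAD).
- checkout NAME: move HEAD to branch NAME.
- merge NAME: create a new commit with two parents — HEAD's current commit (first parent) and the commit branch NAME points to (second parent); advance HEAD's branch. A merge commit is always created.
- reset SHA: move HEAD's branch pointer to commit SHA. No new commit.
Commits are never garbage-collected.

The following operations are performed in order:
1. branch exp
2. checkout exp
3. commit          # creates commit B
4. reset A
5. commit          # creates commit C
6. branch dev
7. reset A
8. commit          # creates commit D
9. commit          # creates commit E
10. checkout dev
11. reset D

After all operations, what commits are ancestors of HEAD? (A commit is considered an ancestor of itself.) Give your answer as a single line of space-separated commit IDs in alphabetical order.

Answer: A D

Derivation:
After op 1 (branch): HEAD=main@A [exp=A main=A]
After op 2 (checkout): HEAD=exp@A [exp=A main=A]
After op 3 (commit): HEAD=exp@B [exp=B main=A]
After op 4 (reset): HEAD=exp@A [exp=A main=A]
After op 5 (commit): HEAD=exp@C [exp=C main=A]
After op 6 (branch): HEAD=exp@C [dev=C exp=C main=A]
After op 7 (reset): HEAD=exp@A [dev=C exp=A main=A]
After op 8 (commit): HEAD=exp@D [dev=C exp=D main=A]
After op 9 (commit): HEAD=exp@E [dev=C exp=E main=A]
After op 10 (checkout): HEAD=dev@C [dev=C exp=E main=A]
After op 11 (reset): HEAD=dev@D [dev=D exp=E main=A]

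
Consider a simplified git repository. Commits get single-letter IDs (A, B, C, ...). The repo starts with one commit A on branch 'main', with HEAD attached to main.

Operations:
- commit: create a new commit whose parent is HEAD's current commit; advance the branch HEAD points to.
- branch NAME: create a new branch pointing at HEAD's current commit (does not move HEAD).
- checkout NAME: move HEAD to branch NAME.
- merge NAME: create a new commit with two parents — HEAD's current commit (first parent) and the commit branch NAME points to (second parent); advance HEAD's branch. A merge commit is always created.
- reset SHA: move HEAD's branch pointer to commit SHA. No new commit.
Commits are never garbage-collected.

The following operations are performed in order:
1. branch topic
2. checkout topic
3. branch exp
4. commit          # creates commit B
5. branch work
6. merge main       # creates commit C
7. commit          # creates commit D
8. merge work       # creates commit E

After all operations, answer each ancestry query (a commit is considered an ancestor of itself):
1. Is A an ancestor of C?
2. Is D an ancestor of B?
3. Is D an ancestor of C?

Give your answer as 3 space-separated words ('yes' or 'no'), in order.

After op 1 (branch): HEAD=main@A [main=A topic=A]
After op 2 (checkout): HEAD=topic@A [main=A topic=A]
After op 3 (branch): HEAD=topic@A [exp=A main=A topic=A]
After op 4 (commit): HEAD=topic@B [exp=A main=A topic=B]
After op 5 (branch): HEAD=topic@B [exp=A main=A topic=B work=B]
After op 6 (merge): HEAD=topic@C [exp=A main=A topic=C work=B]
After op 7 (commit): HEAD=topic@D [exp=A main=A topic=D work=B]
After op 8 (merge): HEAD=topic@E [exp=A main=A topic=E work=B]
ancestors(C) = {A,B,C}; A in? yes
ancestors(B) = {A,B}; D in? no
ancestors(C) = {A,B,C}; D in? no

Answer: yes no no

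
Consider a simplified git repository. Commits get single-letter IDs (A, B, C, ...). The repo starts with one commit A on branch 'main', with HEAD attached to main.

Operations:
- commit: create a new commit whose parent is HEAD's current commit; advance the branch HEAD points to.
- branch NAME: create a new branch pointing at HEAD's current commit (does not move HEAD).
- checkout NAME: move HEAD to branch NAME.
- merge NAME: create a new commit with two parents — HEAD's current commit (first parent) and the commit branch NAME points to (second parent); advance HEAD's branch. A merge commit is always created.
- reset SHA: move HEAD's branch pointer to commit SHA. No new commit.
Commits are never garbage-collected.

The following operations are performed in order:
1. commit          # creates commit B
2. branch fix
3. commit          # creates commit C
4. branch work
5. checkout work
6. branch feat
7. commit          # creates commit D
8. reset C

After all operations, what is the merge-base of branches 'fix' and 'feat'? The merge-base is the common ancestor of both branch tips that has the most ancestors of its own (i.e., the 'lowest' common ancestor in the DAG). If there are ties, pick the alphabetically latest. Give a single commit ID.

After op 1 (commit): HEAD=main@B [main=B]
After op 2 (branch): HEAD=main@B [fix=B main=B]
After op 3 (commit): HEAD=main@C [fix=B main=C]
After op 4 (branch): HEAD=main@C [fix=B main=C work=C]
After op 5 (checkout): HEAD=work@C [fix=B main=C work=C]
After op 6 (branch): HEAD=work@C [feat=C fix=B main=C work=C]
After op 7 (commit): HEAD=work@D [feat=C fix=B main=C work=D]
After op 8 (reset): HEAD=work@C [feat=C fix=B main=C work=C]
ancestors(fix=B): ['A', 'B']
ancestors(feat=C): ['A', 'B', 'C']
common: ['A', 'B']

Answer: B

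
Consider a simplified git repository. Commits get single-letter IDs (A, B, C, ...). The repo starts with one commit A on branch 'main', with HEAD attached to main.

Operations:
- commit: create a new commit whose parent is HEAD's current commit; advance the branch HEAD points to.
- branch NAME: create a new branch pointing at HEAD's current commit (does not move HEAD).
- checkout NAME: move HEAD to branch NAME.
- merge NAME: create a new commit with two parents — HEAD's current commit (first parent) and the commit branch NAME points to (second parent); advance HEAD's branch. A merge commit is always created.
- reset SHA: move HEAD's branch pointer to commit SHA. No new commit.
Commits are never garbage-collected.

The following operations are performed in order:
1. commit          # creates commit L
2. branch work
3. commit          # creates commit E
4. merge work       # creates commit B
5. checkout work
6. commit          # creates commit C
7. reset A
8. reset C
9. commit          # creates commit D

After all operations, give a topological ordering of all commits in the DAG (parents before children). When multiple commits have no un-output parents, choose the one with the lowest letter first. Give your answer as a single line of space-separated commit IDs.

After op 1 (commit): HEAD=main@L [main=L]
After op 2 (branch): HEAD=main@L [main=L work=L]
After op 3 (commit): HEAD=main@E [main=E work=L]
After op 4 (merge): HEAD=main@B [main=B work=L]
After op 5 (checkout): HEAD=work@L [main=B work=L]
After op 6 (commit): HEAD=work@C [main=B work=C]
After op 7 (reset): HEAD=work@A [main=B work=A]
After op 8 (reset): HEAD=work@C [main=B work=C]
After op 9 (commit): HEAD=work@D [main=B work=D]
commit A: parents=[]
commit B: parents=['E', 'L']
commit C: parents=['L']
commit D: parents=['C']
commit E: parents=['L']
commit L: parents=['A']

Answer: A L C D E B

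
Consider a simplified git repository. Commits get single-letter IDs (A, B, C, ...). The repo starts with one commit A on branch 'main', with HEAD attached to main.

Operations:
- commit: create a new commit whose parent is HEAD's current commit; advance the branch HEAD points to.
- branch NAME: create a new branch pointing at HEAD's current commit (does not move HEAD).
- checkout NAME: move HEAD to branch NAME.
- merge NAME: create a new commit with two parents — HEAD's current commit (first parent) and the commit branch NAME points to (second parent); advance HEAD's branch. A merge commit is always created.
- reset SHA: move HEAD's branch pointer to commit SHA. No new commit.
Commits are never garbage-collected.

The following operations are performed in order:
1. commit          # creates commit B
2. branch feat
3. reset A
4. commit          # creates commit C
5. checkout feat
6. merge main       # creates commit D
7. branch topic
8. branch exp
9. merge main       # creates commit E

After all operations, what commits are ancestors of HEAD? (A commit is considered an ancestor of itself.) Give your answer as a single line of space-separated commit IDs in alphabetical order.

After op 1 (commit): HEAD=main@B [main=B]
After op 2 (branch): HEAD=main@B [feat=B main=B]
After op 3 (reset): HEAD=main@A [feat=B main=A]
After op 4 (commit): HEAD=main@C [feat=B main=C]
After op 5 (checkout): HEAD=feat@B [feat=B main=C]
After op 6 (merge): HEAD=feat@D [feat=D main=C]
After op 7 (branch): HEAD=feat@D [feat=D main=C topic=D]
After op 8 (branch): HEAD=feat@D [exp=D feat=D main=C topic=D]
After op 9 (merge): HEAD=feat@E [exp=D feat=E main=C topic=D]

Answer: A B C D E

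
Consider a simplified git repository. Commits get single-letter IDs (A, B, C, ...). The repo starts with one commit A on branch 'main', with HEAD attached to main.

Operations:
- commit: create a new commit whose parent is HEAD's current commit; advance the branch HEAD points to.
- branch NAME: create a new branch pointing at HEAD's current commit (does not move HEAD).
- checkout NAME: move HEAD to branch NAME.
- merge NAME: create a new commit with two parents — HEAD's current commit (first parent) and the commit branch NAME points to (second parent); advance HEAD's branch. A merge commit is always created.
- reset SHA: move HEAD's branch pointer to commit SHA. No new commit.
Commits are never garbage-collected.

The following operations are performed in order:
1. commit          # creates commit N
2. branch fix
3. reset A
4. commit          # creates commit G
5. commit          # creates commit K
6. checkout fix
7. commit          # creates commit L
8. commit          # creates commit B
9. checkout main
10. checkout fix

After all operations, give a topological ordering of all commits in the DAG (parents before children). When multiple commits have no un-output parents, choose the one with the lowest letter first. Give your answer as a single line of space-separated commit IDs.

Answer: A G K N L B

Derivation:
After op 1 (commit): HEAD=main@N [main=N]
After op 2 (branch): HEAD=main@N [fix=N main=N]
After op 3 (reset): HEAD=main@A [fix=N main=A]
After op 4 (commit): HEAD=main@G [fix=N main=G]
After op 5 (commit): HEAD=main@K [fix=N main=K]
After op 6 (checkout): HEAD=fix@N [fix=N main=K]
After op 7 (commit): HEAD=fix@L [fix=L main=K]
After op 8 (commit): HEAD=fix@B [fix=B main=K]
After op 9 (checkout): HEAD=main@K [fix=B main=K]
After op 10 (checkout): HEAD=fix@B [fix=B main=K]
commit A: parents=[]
commit B: parents=['L']
commit G: parents=['A']
commit K: parents=['G']
commit L: parents=['N']
commit N: parents=['A']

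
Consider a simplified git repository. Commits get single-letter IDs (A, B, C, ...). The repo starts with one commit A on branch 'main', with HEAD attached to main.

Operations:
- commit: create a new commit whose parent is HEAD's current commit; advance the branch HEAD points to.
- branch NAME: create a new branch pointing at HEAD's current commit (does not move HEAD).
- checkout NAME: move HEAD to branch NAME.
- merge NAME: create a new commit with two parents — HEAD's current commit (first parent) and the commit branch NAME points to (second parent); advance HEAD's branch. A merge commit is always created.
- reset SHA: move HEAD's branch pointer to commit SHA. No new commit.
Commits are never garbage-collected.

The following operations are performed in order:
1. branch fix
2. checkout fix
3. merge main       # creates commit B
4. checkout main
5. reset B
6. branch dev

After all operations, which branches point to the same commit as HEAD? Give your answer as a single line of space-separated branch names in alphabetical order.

After op 1 (branch): HEAD=main@A [fix=A main=A]
After op 2 (checkout): HEAD=fix@A [fix=A main=A]
After op 3 (merge): HEAD=fix@B [fix=B main=A]
After op 4 (checkout): HEAD=main@A [fix=B main=A]
After op 5 (reset): HEAD=main@B [fix=B main=B]
After op 6 (branch): HEAD=main@B [dev=B fix=B main=B]

Answer: dev fix main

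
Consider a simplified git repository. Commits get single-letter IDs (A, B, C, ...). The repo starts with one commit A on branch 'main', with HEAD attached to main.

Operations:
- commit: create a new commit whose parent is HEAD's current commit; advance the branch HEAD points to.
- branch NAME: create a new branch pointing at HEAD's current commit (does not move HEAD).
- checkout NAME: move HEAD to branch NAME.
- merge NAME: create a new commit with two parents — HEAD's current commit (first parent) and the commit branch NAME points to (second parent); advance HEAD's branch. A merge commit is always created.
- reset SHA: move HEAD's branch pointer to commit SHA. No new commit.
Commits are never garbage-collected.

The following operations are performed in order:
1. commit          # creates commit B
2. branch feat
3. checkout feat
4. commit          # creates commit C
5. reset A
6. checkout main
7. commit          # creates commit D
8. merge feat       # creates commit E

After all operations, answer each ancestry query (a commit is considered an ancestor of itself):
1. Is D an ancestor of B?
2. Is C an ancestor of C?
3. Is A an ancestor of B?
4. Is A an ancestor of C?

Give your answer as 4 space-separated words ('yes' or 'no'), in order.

Answer: no yes yes yes

Derivation:
After op 1 (commit): HEAD=main@B [main=B]
After op 2 (branch): HEAD=main@B [feat=B main=B]
After op 3 (checkout): HEAD=feat@B [feat=B main=B]
After op 4 (commit): HEAD=feat@C [feat=C main=B]
After op 5 (reset): HEAD=feat@A [feat=A main=B]
After op 6 (checkout): HEAD=main@B [feat=A main=B]
After op 7 (commit): HEAD=main@D [feat=A main=D]
After op 8 (merge): HEAD=main@E [feat=A main=E]
ancestors(B) = {A,B}; D in? no
ancestors(C) = {A,B,C}; C in? yes
ancestors(B) = {A,B}; A in? yes
ancestors(C) = {A,B,C}; A in? yes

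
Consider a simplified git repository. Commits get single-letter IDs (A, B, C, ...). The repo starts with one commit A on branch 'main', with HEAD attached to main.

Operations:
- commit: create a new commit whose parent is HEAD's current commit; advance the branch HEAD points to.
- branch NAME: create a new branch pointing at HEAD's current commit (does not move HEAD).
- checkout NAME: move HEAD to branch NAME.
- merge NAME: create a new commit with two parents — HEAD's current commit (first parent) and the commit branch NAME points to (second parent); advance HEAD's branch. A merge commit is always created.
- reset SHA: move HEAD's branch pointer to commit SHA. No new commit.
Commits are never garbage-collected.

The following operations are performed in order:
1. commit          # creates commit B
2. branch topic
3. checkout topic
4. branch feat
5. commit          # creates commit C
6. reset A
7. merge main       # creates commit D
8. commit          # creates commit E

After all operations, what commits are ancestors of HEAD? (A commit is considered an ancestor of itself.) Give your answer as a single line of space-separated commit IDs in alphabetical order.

After op 1 (commit): HEAD=main@B [main=B]
After op 2 (branch): HEAD=main@B [main=B topic=B]
After op 3 (checkout): HEAD=topic@B [main=B topic=B]
After op 4 (branch): HEAD=topic@B [feat=B main=B topic=B]
After op 5 (commit): HEAD=topic@C [feat=B main=B topic=C]
After op 6 (reset): HEAD=topic@A [feat=B main=B topic=A]
After op 7 (merge): HEAD=topic@D [feat=B main=B topic=D]
After op 8 (commit): HEAD=topic@E [feat=B main=B topic=E]

Answer: A B D E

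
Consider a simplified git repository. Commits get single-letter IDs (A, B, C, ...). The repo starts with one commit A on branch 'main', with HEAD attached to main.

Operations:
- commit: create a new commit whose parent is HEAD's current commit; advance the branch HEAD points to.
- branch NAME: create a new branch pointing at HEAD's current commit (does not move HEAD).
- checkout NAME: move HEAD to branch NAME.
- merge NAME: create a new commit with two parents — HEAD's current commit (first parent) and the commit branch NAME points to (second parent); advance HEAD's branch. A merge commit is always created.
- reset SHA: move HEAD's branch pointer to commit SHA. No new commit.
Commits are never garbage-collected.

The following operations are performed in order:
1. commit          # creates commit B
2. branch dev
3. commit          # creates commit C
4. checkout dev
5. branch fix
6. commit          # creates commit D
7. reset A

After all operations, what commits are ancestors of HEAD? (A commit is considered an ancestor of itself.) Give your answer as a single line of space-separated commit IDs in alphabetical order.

Answer: A

Derivation:
After op 1 (commit): HEAD=main@B [main=B]
After op 2 (branch): HEAD=main@B [dev=B main=B]
After op 3 (commit): HEAD=main@C [dev=B main=C]
After op 4 (checkout): HEAD=dev@B [dev=B main=C]
After op 5 (branch): HEAD=dev@B [dev=B fix=B main=C]
After op 6 (commit): HEAD=dev@D [dev=D fix=B main=C]
After op 7 (reset): HEAD=dev@A [dev=A fix=B main=C]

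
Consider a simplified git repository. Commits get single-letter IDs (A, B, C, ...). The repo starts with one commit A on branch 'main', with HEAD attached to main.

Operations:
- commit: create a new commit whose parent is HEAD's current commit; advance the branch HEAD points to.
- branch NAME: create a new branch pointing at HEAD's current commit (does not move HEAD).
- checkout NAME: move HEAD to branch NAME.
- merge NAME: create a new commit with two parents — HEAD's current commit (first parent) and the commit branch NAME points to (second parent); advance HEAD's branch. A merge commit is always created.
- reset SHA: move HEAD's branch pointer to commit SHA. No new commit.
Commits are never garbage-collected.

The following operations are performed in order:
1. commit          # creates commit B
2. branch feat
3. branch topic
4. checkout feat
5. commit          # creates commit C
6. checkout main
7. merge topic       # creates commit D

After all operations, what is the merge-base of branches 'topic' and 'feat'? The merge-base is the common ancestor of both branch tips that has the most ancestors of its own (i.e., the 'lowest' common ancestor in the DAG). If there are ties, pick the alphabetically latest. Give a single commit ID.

Answer: B

Derivation:
After op 1 (commit): HEAD=main@B [main=B]
After op 2 (branch): HEAD=main@B [feat=B main=B]
After op 3 (branch): HEAD=main@B [feat=B main=B topic=B]
After op 4 (checkout): HEAD=feat@B [feat=B main=B topic=B]
After op 5 (commit): HEAD=feat@C [feat=C main=B topic=B]
After op 6 (checkout): HEAD=main@B [feat=C main=B topic=B]
After op 7 (merge): HEAD=main@D [feat=C main=D topic=B]
ancestors(topic=B): ['A', 'B']
ancestors(feat=C): ['A', 'B', 'C']
common: ['A', 'B']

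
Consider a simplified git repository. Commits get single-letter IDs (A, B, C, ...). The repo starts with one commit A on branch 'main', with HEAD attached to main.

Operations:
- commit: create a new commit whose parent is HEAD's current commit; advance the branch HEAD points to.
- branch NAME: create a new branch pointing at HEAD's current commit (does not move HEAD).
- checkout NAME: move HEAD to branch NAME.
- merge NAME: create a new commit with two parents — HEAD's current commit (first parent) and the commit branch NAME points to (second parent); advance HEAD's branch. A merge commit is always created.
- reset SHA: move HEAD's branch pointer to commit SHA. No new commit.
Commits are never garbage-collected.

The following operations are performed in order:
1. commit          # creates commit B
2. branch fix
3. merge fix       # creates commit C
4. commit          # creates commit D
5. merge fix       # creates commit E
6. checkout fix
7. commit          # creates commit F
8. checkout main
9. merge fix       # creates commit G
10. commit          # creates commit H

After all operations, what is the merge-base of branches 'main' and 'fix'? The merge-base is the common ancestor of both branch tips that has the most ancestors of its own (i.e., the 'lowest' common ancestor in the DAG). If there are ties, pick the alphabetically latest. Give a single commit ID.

Answer: F

Derivation:
After op 1 (commit): HEAD=main@B [main=B]
After op 2 (branch): HEAD=main@B [fix=B main=B]
After op 3 (merge): HEAD=main@C [fix=B main=C]
After op 4 (commit): HEAD=main@D [fix=B main=D]
After op 5 (merge): HEAD=main@E [fix=B main=E]
After op 6 (checkout): HEAD=fix@B [fix=B main=E]
After op 7 (commit): HEAD=fix@F [fix=F main=E]
After op 8 (checkout): HEAD=main@E [fix=F main=E]
After op 9 (merge): HEAD=main@G [fix=F main=G]
After op 10 (commit): HEAD=main@H [fix=F main=H]
ancestors(main=H): ['A', 'B', 'C', 'D', 'E', 'F', 'G', 'H']
ancestors(fix=F): ['A', 'B', 'F']
common: ['A', 'B', 'F']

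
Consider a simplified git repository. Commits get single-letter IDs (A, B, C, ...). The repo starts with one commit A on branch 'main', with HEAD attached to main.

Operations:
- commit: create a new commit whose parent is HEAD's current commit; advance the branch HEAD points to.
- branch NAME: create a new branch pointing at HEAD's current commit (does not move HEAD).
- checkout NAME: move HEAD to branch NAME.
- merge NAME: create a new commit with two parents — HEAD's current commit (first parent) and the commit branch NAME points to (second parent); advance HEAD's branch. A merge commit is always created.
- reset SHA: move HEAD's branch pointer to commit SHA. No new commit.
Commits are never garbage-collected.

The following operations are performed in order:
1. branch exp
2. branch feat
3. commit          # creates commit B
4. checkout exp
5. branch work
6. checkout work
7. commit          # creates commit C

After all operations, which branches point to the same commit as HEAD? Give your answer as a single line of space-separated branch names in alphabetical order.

After op 1 (branch): HEAD=main@A [exp=A main=A]
After op 2 (branch): HEAD=main@A [exp=A feat=A main=A]
After op 3 (commit): HEAD=main@B [exp=A feat=A main=B]
After op 4 (checkout): HEAD=exp@A [exp=A feat=A main=B]
After op 5 (branch): HEAD=exp@A [exp=A feat=A main=B work=A]
After op 6 (checkout): HEAD=work@A [exp=A feat=A main=B work=A]
After op 7 (commit): HEAD=work@C [exp=A feat=A main=B work=C]

Answer: work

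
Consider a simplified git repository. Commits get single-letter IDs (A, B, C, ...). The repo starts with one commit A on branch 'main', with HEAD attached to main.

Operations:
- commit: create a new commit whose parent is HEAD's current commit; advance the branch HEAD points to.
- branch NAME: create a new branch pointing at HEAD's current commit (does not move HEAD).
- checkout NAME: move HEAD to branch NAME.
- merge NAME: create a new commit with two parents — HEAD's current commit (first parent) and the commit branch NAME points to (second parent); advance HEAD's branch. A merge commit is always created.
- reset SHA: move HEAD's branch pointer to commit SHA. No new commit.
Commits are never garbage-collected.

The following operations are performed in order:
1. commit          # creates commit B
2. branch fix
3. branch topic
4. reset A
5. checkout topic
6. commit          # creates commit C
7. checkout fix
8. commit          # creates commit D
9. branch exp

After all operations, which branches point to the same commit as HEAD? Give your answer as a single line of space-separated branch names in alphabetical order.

After op 1 (commit): HEAD=main@B [main=B]
After op 2 (branch): HEAD=main@B [fix=B main=B]
After op 3 (branch): HEAD=main@B [fix=B main=B topic=B]
After op 4 (reset): HEAD=main@A [fix=B main=A topic=B]
After op 5 (checkout): HEAD=topic@B [fix=B main=A topic=B]
After op 6 (commit): HEAD=topic@C [fix=B main=A topic=C]
After op 7 (checkout): HEAD=fix@B [fix=B main=A topic=C]
After op 8 (commit): HEAD=fix@D [fix=D main=A topic=C]
After op 9 (branch): HEAD=fix@D [exp=D fix=D main=A topic=C]

Answer: exp fix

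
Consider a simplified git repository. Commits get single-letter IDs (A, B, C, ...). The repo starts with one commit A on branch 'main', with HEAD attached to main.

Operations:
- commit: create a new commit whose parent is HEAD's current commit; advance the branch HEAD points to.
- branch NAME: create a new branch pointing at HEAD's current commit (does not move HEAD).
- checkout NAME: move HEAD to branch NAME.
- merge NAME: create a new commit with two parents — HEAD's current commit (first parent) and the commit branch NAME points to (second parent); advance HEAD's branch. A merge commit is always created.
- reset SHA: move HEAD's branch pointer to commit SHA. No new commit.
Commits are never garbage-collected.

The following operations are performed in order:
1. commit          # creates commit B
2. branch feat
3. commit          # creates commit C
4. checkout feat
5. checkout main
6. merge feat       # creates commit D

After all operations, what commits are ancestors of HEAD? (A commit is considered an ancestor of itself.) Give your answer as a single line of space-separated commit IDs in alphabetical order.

After op 1 (commit): HEAD=main@B [main=B]
After op 2 (branch): HEAD=main@B [feat=B main=B]
After op 3 (commit): HEAD=main@C [feat=B main=C]
After op 4 (checkout): HEAD=feat@B [feat=B main=C]
After op 5 (checkout): HEAD=main@C [feat=B main=C]
After op 6 (merge): HEAD=main@D [feat=B main=D]

Answer: A B C D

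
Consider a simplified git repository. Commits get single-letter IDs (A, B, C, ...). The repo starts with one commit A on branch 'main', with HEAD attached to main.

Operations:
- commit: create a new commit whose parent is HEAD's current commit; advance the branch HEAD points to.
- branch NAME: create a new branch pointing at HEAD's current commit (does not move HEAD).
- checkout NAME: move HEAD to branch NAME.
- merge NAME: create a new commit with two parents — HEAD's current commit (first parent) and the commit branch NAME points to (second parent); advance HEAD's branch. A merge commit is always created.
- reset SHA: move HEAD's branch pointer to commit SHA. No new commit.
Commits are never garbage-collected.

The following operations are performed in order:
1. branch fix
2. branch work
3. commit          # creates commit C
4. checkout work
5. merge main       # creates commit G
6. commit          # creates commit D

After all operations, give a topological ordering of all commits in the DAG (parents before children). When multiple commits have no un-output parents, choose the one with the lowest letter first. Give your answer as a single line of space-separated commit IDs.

After op 1 (branch): HEAD=main@A [fix=A main=A]
After op 2 (branch): HEAD=main@A [fix=A main=A work=A]
After op 3 (commit): HEAD=main@C [fix=A main=C work=A]
After op 4 (checkout): HEAD=work@A [fix=A main=C work=A]
After op 5 (merge): HEAD=work@G [fix=A main=C work=G]
After op 6 (commit): HEAD=work@D [fix=A main=C work=D]
commit A: parents=[]
commit C: parents=['A']
commit D: parents=['G']
commit G: parents=['A', 'C']

Answer: A C G D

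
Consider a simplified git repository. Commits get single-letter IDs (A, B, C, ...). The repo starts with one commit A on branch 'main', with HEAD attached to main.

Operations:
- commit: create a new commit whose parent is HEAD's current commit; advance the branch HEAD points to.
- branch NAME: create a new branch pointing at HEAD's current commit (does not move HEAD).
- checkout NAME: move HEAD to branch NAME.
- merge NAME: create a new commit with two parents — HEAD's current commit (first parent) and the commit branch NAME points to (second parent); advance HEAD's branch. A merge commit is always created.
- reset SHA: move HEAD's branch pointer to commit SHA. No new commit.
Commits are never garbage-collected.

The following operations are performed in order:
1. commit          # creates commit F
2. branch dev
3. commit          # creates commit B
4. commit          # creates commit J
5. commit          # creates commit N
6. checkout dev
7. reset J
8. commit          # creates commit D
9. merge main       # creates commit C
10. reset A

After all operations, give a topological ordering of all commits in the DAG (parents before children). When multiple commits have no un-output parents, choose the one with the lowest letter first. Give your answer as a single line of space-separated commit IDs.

Answer: A F B J D N C

Derivation:
After op 1 (commit): HEAD=main@F [main=F]
After op 2 (branch): HEAD=main@F [dev=F main=F]
After op 3 (commit): HEAD=main@B [dev=F main=B]
After op 4 (commit): HEAD=main@J [dev=F main=J]
After op 5 (commit): HEAD=main@N [dev=F main=N]
After op 6 (checkout): HEAD=dev@F [dev=F main=N]
After op 7 (reset): HEAD=dev@J [dev=J main=N]
After op 8 (commit): HEAD=dev@D [dev=D main=N]
After op 9 (merge): HEAD=dev@C [dev=C main=N]
After op 10 (reset): HEAD=dev@A [dev=A main=N]
commit A: parents=[]
commit B: parents=['F']
commit C: parents=['D', 'N']
commit D: parents=['J']
commit F: parents=['A']
commit J: parents=['B']
commit N: parents=['J']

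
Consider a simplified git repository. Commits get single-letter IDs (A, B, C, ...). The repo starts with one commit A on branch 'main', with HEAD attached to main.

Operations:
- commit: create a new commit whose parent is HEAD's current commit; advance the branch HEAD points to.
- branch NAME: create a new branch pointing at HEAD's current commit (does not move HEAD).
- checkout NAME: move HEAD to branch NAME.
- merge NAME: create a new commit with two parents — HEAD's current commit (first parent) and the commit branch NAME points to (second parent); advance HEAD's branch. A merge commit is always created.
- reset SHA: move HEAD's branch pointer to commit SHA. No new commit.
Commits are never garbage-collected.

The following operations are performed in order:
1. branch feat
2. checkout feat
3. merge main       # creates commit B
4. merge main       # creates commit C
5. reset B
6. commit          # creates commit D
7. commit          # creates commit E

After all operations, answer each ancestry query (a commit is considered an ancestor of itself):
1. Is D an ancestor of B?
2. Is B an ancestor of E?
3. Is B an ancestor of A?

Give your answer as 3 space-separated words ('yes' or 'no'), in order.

After op 1 (branch): HEAD=main@A [feat=A main=A]
After op 2 (checkout): HEAD=feat@A [feat=A main=A]
After op 3 (merge): HEAD=feat@B [feat=B main=A]
After op 4 (merge): HEAD=feat@C [feat=C main=A]
After op 5 (reset): HEAD=feat@B [feat=B main=A]
After op 6 (commit): HEAD=feat@D [feat=D main=A]
After op 7 (commit): HEAD=feat@E [feat=E main=A]
ancestors(B) = {A,B}; D in? no
ancestors(E) = {A,B,D,E}; B in? yes
ancestors(A) = {A}; B in? no

Answer: no yes no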